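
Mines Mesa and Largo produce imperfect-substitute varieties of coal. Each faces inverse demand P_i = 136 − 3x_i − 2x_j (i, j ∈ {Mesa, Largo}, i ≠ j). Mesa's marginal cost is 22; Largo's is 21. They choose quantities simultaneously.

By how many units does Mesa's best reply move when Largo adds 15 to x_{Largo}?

-5

Mine Mesa's profit: π = x_{Mesa}(136 − 3x_{Mesa} − 2x_{Largo}) − 22x_{Mesa}.
∂π/∂x_{Mesa} = 114 − 6x_{Mesa} − 2x_{Largo} = 0 ⇒ x_{Mesa} = 19 − (1/3)x_{Largo}.
The reaction-function slope is −1/3, so a 15-unit rise in x_{Largo} moves x_{Mesa} by −1/3 × 15 = −5. Mesa's best response falls — the actions are strategic substitutes.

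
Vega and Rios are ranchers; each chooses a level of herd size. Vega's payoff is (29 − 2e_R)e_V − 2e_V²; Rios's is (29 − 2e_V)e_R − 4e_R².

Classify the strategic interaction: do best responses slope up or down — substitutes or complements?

strategic substitutes

Expanding Vega's payoff: 29e_V − 2e_Re_V − 2e_V².
∂π/∂e_V = 29 − 2e_R − 4e_V = 0, so e_V = 7.25 − 0.5e_R.
The best-response slope de_V/de_R = −0.5 < 0: the reaction function is downward-sloping, so the choices are strategic substitutes.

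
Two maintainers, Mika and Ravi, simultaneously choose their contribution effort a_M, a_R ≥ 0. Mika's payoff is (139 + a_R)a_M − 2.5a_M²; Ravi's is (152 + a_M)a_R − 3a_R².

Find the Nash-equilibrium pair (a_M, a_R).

34, 31

Expanding Mika's payoff: 139a_M + a_Ra_M − 2.5a_M².
∂π/∂a_M = 139 + a_R − 5a_M = 0, so a_M = 27.8 + 0.2a_R.
Likewise for Ravi: a_R = 76/3 + (1/6)a_M.
Substituting the second reaction function into the first: a_M = 27.8 + 0.2(76/3 + (1/6)a_M), which gives (29/30)a_M = 493/15 ⇒ a_M = 34.
Then a_R = 76/3 + (1/6)·34 = 31.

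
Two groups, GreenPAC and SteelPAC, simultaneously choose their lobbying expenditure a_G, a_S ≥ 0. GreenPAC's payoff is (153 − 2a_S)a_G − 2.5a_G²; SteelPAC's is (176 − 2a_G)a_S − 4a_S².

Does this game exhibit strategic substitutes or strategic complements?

strategic substitutes

Expanding GreenPAC's payoff: 153a_G − 2a_Sa_G − 2.5a_G².
∂π/∂a_G = 153 − 2a_S − 5a_G = 0, so a_G = 30.6 − 0.4a_S.
The best-response slope da_G/da_S = −0.4 < 0: the reaction function is downward-sloping, so the choices are strategic substitutes.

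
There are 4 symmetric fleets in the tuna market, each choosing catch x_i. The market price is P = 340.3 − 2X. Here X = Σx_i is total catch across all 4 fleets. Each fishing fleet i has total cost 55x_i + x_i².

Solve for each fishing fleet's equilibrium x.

A representative fishing fleet's profit is π_i = x_i(340.3 − 2X) − 55x_i − x_i², with X = x_i + Σ_{j≠i} x_j.
First-order condition: 285.3 − 6x_i − 2Σ_{j≠i} x_j = 0.
In a symmetric equilibrium every fishing fleet chooses the same x, so Σ_{j≠i} x_j = 3x. The condition becomes 285.3 − 12x = 0, giving x = 285.3/12 = 23.775.

23.775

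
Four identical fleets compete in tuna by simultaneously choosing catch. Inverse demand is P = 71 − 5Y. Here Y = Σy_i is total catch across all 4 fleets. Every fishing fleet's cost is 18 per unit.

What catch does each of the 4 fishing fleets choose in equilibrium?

2.12

A representative fishing fleet's profit is π_i = y_i(71 − 5Y) − 18y_i, with Y = y_i + Σ_{j≠i} y_j.
First-order condition: 53 − 10y_i − 5Σ_{j≠i} y_j = 0.
Imposing symmetry (y_j = y for all j) turns Σ_{j≠i} y_j into 3y, so 53 = 25y and y = 2.12.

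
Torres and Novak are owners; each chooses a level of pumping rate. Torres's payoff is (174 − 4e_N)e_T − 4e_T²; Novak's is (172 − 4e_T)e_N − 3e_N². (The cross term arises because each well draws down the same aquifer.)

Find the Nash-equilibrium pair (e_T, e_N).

11.125, 21.25

Expanding Torres's payoff: 174e_T − 4e_Ne_T − 4e_T².
∂π/∂e_T = 174 − 4e_N − 8e_T = 0, so e_T = 21.75 − 0.5e_N.
Likewise for Novak: e_N = 86/3 − (2/3)e_T.
Plugging e_N into Torres's best response: e_T = 21.75 − 0.5(86/3 − (2/3)e_T) ⇒ (2/3)e_T = 89/12, so e_T = 11.125.
Then e_N = 86/3 − (2/3)·11.125 = 21.25.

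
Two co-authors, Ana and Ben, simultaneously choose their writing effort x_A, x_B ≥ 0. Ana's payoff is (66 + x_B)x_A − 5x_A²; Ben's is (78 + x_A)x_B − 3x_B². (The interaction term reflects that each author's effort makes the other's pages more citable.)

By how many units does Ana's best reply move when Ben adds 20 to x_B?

2

Expanding Ana's payoff: 66x_A + x_Bx_A − 5x_A².
∂π/∂x_A = 66 + x_B − 10x_A = 0, so x_A = 6.6 + 0.1x_B.
The reaction-function slope is 0.1, so a 20-unit rise in x_B moves x_A by 0.1 × 20 = 2. Ana's best response rises — the actions are strategic complements.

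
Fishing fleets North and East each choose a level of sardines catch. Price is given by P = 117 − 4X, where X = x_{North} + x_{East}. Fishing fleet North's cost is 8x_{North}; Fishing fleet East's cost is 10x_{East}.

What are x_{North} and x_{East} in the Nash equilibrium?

9.25, 8.75

Fishing fleet North's profit: π = x_{North}(117 − 4(x_{North} + x_{East})) − 8x_{North}.
∂π/∂x_{North} = 109 − 8x_{North} − 4x_{East} = 0, so x_{North} = 13.625 − 0.5x_{East}.
By the same steps for East: x_{East} = 13.375 − 0.5x_{North}.
Plugging x_{East} into North's best response: x_{North} = 13.625 − 0.5(13.375 − 0.5x_{North}) ⇒ 0.75x_{North} = 6.9375, so x_{North} = 9.25.
Then x_{East} = 13.375 − 0.5·9.25 = 8.75.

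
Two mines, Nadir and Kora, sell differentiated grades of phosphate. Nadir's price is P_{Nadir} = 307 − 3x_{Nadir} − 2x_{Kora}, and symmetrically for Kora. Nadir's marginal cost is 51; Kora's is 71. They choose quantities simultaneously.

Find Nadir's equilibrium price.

Mine Nadir's profit: π = x_{Nadir}(307 − 3x_{Nadir} − 2x_{Kora}) − 51x_{Nadir}.
∂π/∂x_{Nadir} = 256 − 6x_{Nadir} − 2x_{Kora} = 0 ⇒ x_{Nadir} = 128/3 − (1/3)x_{Kora}.
Similarly x_{Kora} = 118/3 − (1/3)x_{Nadir}.
Solving the two reaction functions simultaneously: (1 − (−1/3)(−1/3))x_{Nadir} = 128/3 − (1/3)·(118/3), so (8/9)x_{Nadir} = 266/9 and x_{Nadir} = 33.25.
Then x_{Kora} = 118/3 − (1/3)·33.25 = 28.25.
P_{Nadir} = 307 − 3·33.25 − 2·28.25 = 150.75.

150.75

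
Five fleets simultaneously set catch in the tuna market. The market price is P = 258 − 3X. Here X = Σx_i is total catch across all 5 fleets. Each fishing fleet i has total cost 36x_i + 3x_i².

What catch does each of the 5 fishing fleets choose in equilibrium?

A representative fishing fleet's profit is π_i = x_i(258 − 3X) − 36x_i − 3x_i², with X = x_i + Σ_{j≠i} x_j.
First-order condition: 222 − 12x_i − 3Σ_{j≠i} x_j = 0.
In a symmetric equilibrium every fishing fleet chooses the same x, so Σ_{j≠i} x_j = 4x. The condition becomes 222 − 24x = 0, giving x = 222/24 = 9.25.

9.25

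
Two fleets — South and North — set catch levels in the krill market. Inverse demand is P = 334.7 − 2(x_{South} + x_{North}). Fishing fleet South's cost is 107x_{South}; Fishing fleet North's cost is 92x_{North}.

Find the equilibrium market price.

177.9

Fishing fleet South's profit: π = x_{South}(334.7 − 2(x_{South} + x_{North})) − 107x_{South}.
∂π/∂x_{South} = 227.7 − 4x_{South} − 2x_{North} = 0, so x_{South} = 56.925 − 0.5x_{North}.
By the same steps for North: x_{North} = 60.675 − 0.5x_{South}.
Solving the two reaction functions simultaneously: (1 − (−0.5)(−0.5))x_{South} = 56.925 − 0.5·60.675, so 0.75x_{South} = 26.5875 and x_{South} = 35.45.
Then x_{North} = 60.675 − 0.5·35.45 = 42.95.
Equilibrium price: P = 334.7 − 2·78.4 = 177.9.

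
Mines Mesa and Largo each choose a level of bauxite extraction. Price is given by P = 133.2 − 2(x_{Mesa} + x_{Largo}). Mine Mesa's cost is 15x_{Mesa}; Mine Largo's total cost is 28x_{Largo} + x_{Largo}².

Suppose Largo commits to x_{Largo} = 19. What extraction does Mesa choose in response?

Mine Mesa's profit: π = x_{Mesa}(133.2 − 2(x_{Mesa} + x_{Largo})) − 15x_{Mesa}.
∂π/∂x_{Mesa} = 118.2 − 4x_{Mesa} − 2x_{Largo} = 0, so x_{Mesa} = 29.55 − 0.5x_{Largo}.
At x_{Largo} = 19: x_{Mesa} = 29.55 − 0.5·19 = 20.05.

20.05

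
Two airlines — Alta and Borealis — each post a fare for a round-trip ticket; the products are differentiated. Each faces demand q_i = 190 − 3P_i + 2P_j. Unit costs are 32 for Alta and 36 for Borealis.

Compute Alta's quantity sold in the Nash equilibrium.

Alta's profit: π = (P_{Alta} − 32)(190 − 3P_{Alta} + 2P_{Borealis}).
∂π/∂P_{Alta} = 286 − 6P_{Alta} + 2P_{Borealis} = 0 ⇒ P_{Alta} = 143/3 + (1/3)P_{Borealis}.
Similarly P_{Borealis} = 149/3 + (1/3)P_{Alta}.
Substituting the second reaction function into the first: P_{Alta} = 143/3 + (1/3)(149/3 + (1/3)P_{Alta}), which gives (8/9)P_{Alta} = 578/9 ⇒ P_{Alta} = 72.25.
Then P_{Borealis} = 149/3 + (1/3)·72.25 = 73.75.
q_{Alta} = 190 − 3·72.25 + 2·73.75 = 120.75.

120.75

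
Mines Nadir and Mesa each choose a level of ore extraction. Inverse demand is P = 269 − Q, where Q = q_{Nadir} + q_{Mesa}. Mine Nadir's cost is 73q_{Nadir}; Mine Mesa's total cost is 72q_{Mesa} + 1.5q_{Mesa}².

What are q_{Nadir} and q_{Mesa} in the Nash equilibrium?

Mine Nadir's profit: π = q_{Nadir}(269 − (q_{Nadir} + q_{Mesa})) − 73q_{Nadir}.
∂π/∂q_{Nadir} = 196 − 2q_{Nadir} − q_{Mesa} = 0, so q_{Nadir} = 98 − 0.5q_{Mesa}.
For Mesa: ∂π/∂q_{Mesa} = 197 − 5q_{Mesa} − q_{Nadir} = 0 ⇒ q_{Mesa} = 39.4 − 0.2q_{Nadir}.
Substituting the second reaction function into the first: q_{Nadir} = 98 − 0.5(39.4 − 0.2q_{Nadir}), which gives 0.9q_{Nadir} = 78.3 ⇒ q_{Nadir} = 87.
Then q_{Mesa} = 39.4 − 0.2·87 = 22.

87, 22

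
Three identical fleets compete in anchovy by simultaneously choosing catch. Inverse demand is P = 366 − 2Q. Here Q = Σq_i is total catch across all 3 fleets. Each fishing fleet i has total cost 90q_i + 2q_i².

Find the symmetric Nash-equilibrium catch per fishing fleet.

23

A representative fishing fleet's profit is π_i = q_i(366 − 2Q) − 90q_i − 2q_i², with Q = q_i + Σ_{j≠i} q_j.
First-order condition: 276 − 8q_i − 2Σ_{j≠i} q_j = 0.
Imposing symmetry (q_j = q for all j) turns Σ_{j≠i} q_j into 2q, so 276 = 12q and q = 23.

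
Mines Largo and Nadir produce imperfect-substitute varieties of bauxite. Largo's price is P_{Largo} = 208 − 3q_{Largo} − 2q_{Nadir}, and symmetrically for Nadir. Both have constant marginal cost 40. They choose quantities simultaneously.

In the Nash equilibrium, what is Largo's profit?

1323

Mine Largo's profit: π = q_{Largo}(208 − 3q_{Largo} − 2q_{Nadir}) − 40q_{Largo}.
∂π/∂q_{Largo} = 168 − 6q_{Largo} − 2q_{Nadir} = 0 ⇒ q_{Largo} = 28 − (1/3)q_{Nadir}.
Setting q_{Largo} = q_{Nadir} in the reaction function: q_{Largo} = 28 − (1/3)q_{Largo}, so q_{Largo} = 28 / (4/3) = 21.
P_{Largo} = 208 − 3·21 − 2·21 = 103.
Profit = (103 − 40)·21 = 1323.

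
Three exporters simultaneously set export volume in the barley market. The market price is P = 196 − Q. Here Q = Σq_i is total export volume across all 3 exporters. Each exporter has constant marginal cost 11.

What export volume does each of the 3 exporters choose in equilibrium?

46.25

A representative exporter's profit is π_i = q_i(196 − Q) − 11q_i, with Q = q_i + Σ_{j≠i} q_j.
First-order condition: 185 − 2q_i − Σ_{j≠i} q_j = 0.
In a symmetric equilibrium every exporter chooses the same q, so Σ_{j≠i} q_j = 2q. The condition becomes 185 − 4q = 0, giving q = 185/4 = 46.25.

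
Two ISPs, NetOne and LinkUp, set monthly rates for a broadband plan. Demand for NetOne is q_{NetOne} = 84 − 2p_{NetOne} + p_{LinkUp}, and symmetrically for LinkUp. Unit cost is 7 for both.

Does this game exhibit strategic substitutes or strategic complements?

strategic complements

NetOne's profit: π = (p_{NetOne} − 7)(84 − 2p_{NetOne} + p_{LinkUp}).
∂π/∂p_{NetOne} = 98 − 4p_{NetOne} + p_{LinkUp} = 0 ⇒ p_{NetOne} = 24.5 + 0.25p_{LinkUp}.
The best-response slope dp_{NetOne}/dp_{LinkUp} = 0.25 > 0: the reaction function is upward-sloping, so the choices are strategic complements.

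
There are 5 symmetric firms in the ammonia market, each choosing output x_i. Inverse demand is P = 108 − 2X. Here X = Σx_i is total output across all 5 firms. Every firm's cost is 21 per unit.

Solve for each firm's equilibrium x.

A representative firm's profit is π_i = x_i(108 − 2X) − 21x_i, with X = x_i + Σ_{j≠i} x_j.
First-order condition: 87 − 4x_i − 2Σ_{j≠i} x_j = 0.
Imposing symmetry (x_j = x for all j) turns Σ_{j≠i} x_j into 4x, so 87 = 12x and x = 7.25.

7.25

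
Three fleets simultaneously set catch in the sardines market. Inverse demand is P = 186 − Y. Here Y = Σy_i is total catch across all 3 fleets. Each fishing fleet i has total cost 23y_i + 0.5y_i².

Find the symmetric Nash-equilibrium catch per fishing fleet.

32.6

A representative fishing fleet's profit is π_i = y_i(186 − Y) − 23y_i − 0.5y_i², with Y = y_i + Σ_{j≠i} y_j.
First-order condition: 163 − 3y_i − Σ_{j≠i} y_j = 0.
With identical fishing fleets, set every y_j = y: then 163 − 3y − 2y = 0, i.e. y = 163/5 = 32.6.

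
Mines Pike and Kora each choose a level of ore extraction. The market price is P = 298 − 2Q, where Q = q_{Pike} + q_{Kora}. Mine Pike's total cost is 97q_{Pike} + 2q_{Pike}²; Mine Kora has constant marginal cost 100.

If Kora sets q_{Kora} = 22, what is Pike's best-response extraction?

Mine Pike's profit: π = q_{Pike}(298 − 2(q_{Pike} + q_{Kora})) − 97q_{Pike} − 2q_{Pike}².
∂π/∂q_{Pike} = 201 − 8q_{Pike} − 2q_{Kora} = 0, so q_{Pike} = 25.125 − 0.25q_{Kora}.
At q_{Kora} = 22: q_{Pike} = 25.125 − 0.25·22 = 19.625.

19.625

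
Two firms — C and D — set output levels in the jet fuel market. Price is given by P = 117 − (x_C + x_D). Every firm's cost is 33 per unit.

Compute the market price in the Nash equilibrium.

Firm C's profit: π = x_C(117 − (x_C + x_D)) − 33x_C.
∂π/∂x_C = 84 − 2x_C − x_D = 0, so x_C = 42 − 0.5x_D.
The game is symmetric, so in equilibrium x_D = x_C: the reaction function gives 1.5x_C = 42, hence x_C = 28.
Equilibrium price: P = 117 − 56 = 61.

61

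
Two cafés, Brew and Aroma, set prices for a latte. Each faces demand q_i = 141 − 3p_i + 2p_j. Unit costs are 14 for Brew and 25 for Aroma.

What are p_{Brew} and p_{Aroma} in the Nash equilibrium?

47.8125, 51.9375

Brew's profit: π = (p_{Brew} − 14)(141 − 3p_{Brew} + 2p_{Aroma}).
∂π/∂p_{Brew} = 183 − 6p_{Brew} + 2p_{Aroma} = 0 ⇒ p_{Brew} = 30.5 + (1/3)p_{Aroma}.
Similarly p_{Aroma} = 36 + (1/3)p_{Brew}.
Substituting the second reaction function into the first: p_{Brew} = 30.5 + (1/3)(36 + (1/3)p_{Brew}), which gives (8/9)p_{Brew} = 42.5 ⇒ p_{Brew} = 47.8125.
Then p_{Aroma} = 36 + (1/3)·47.8125 = 51.9375.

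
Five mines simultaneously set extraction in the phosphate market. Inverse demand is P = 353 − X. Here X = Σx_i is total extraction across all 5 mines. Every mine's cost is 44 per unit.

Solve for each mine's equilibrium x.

51.5

A representative mine's profit is π_i = x_i(353 − X) − 44x_i, with X = x_i + Σ_{j≠i} x_j.
First-order condition: 309 − 2x_i − Σ_{j≠i} x_j = 0.
With identical mines, set every x_j = x: then 309 − 2x − 4x = 0, i.e. x = 309/6 = 51.5.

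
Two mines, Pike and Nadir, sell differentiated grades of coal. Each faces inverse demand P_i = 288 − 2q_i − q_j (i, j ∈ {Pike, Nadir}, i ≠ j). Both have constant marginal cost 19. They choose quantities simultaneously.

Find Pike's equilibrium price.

Mine Pike's profit: π = q_{Pike}(288 − 2q_{Pike} − q_{Nadir}) − 19q_{Pike}.
∂π/∂q_{Pike} = 269 − 4q_{Pike} − q_{Nadir} = 0 ⇒ q_{Pike} = 67.25 − 0.25q_{Nadir}.
Setting q_{Pike} = q_{Nadir} in the reaction function: q_{Pike} = 67.25 − 0.25q_{Pike}, so q_{Pike} = 67.25 / 1.25 = 53.8.
P_{Pike} = 288 − 2·53.8 − 53.8 = 126.6.

126.6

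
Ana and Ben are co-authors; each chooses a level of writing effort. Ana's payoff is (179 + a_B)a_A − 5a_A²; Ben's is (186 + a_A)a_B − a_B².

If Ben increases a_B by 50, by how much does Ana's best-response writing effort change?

Expanding Ana's payoff: 179a_A + a_Ba_A − 5a_A².
∂π/∂a_A = 179 + a_B − 10a_A = 0, so a_A = 17.9 + 0.1a_B.
The reaction-function slope is 0.1, so a 50-unit rise in a_B moves a_A by 0.1 × 50 = 5. Ana's best response rises — the actions are strategic complements.

5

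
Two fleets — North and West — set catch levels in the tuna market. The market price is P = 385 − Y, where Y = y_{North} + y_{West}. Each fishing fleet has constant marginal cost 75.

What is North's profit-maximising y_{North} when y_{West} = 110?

100

Fishing fleet North's profit: π = y_{North}(385 − (y_{North} + y_{West})) − 75y_{North}.
∂π/∂y_{North} = 310 − 2y_{North} − y_{West} = 0, so y_{North} = 155 − 0.5y_{West}.
At y_{West} = 110: y_{North} = 155 − 0.5·110 = 100.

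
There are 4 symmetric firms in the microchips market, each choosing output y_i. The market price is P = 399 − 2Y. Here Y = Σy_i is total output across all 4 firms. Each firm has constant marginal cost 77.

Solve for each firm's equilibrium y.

32.2

A representative firm's profit is π_i = y_i(399 − 2Y) − 77y_i, with Y = y_i + Σ_{j≠i} y_j.
First-order condition: 322 − 4y_i − 2Σ_{j≠i} y_j = 0.
With identical firms, set every y_j = y: then 322 − 4y − 6y = 0, i.e. y = 322/10 = 32.2.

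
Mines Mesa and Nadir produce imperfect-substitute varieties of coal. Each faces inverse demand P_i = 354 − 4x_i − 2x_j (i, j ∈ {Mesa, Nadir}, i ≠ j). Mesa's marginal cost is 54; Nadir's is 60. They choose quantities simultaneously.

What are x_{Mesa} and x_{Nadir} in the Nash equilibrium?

30.2, 29.2

Mine Mesa's profit: π = x_{Mesa}(354 − 4x_{Mesa} − 2x_{Nadir}) − 54x_{Mesa}.
∂π/∂x_{Mesa} = 300 − 8x_{Mesa} − 2x_{Nadir} = 0 ⇒ x_{Mesa} = 37.5 − 0.25x_{Nadir}.
Similarly x_{Nadir} = 36.75 − 0.25x_{Mesa}.
Substituting the second reaction function into the first: x_{Mesa} = 37.5 − 0.25(36.75 − 0.25x_{Mesa}), which gives 0.9375x_{Mesa} = 28.3125 ⇒ x_{Mesa} = 30.2.
Then x_{Nadir} = 36.75 − 0.25·30.2 = 29.2.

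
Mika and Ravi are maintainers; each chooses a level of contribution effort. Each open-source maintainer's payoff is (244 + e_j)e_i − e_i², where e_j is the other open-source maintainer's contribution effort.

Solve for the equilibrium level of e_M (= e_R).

244

Mika's payoff is (244 + e_R)e_M − e_M².
∂π/∂e_M = 244 + e_R − 2e_M = 0, so e_M = 122 + 0.5e_R.
Setting e_M = e_R in the reaction function: e_M = 122 + 0.5e_M, so e_M = 122 / 0.5 = 244.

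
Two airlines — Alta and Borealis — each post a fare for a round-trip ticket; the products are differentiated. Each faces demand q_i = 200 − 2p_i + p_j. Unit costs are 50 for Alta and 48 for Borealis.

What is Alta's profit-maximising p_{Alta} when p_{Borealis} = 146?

111.5

Alta's profit: π = (p_{Alta} − 50)(200 − 2p_{Alta} + p_{Borealis}).
∂π/∂p_{Alta} = 300 − 4p_{Alta} + p_{Borealis} = 0 ⇒ p_{Alta} = 75 + 0.25p_{Borealis}.
At p_{Borealis} = 146: p_{Alta} = 75 + 0.25·146 = 111.5.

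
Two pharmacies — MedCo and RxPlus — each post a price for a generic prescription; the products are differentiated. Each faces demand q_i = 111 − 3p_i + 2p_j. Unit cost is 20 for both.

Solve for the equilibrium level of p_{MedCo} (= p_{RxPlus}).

42.75

MedCo's profit: π = (p_{MedCo} − 20)(111 − 3p_{MedCo} + 2p_{RxPlus}).
∂π/∂p_{MedCo} = 171 − 6p_{MedCo} + 2p_{RxPlus} = 0 ⇒ p_{MedCo} = 28.5 + (1/3)p_{RxPlus}.
By symmetry p_{RxPlus} = p_{MedCo}; substituting into the reaction function, (2/3)p_{MedCo} = 28.5 and p_{MedCo} = 42.75.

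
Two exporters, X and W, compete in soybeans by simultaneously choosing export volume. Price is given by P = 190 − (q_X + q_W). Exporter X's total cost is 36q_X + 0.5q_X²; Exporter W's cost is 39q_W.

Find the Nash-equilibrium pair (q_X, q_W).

Exporter X's profit: π = q_X(190 − (q_X + q_W)) − 36q_X − 0.5q_X².
∂π/∂q_X = 154 − 3q_X − q_W = 0, so q_X = 154/3 − (1/3)q_W.
For W: ∂π/∂q_W = 151 − 2q_W − q_X = 0 ⇒ q_W = 75.5 − 0.5q_X.
Plugging q_W into X's best response: q_X = 154/3 − (1/3)(75.5 − 0.5q_X) ⇒ (5/6)q_X = 157/6, so q_X = 31.4.
Then q_W = 75.5 − 0.5·31.4 = 59.8.

31.4, 59.8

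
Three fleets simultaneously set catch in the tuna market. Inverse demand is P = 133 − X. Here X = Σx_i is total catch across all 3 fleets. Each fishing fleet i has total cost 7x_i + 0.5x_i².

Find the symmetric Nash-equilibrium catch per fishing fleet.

25.2

A representative fishing fleet's profit is π_i = x_i(133 − X) − 7x_i − 0.5x_i², with X = x_i + Σ_{j≠i} x_j.
First-order condition: 126 − 3x_i − Σ_{j≠i} x_j = 0.
Imposing symmetry (x_j = x for all j) turns Σ_{j≠i} x_j into 2x, so 126 = 5x and x = 25.2.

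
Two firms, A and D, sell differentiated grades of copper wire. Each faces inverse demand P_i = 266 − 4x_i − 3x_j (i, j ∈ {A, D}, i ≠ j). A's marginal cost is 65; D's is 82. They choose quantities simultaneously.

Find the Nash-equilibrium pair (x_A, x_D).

19.2, 15.8

Firm A's profit: π = x_A(266 − 4x_A − 3x_D) − 65x_A.
∂π/∂x_A = 201 − 8x_A − 3x_D = 0 ⇒ x_A = 25.125 − 0.375x_D.
Similarly x_D = 23 − 0.375x_A.
Substituting the second reaction function into the first: x_A = 25.125 − 0.375(23 − 0.375x_A), which gives (55/64)x_A = 16.5 ⇒ x_A = 19.2.
Then x_D = 23 − 0.375·19.2 = 15.8.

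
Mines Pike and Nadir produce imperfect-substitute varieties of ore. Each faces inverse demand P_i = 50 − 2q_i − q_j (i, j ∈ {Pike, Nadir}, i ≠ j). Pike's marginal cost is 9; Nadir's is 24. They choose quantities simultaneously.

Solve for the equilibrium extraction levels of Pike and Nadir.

Mine Pike's profit: π = q_{Pike}(50 − 2q_{Pike} − q_{Nadir}) − 9q_{Pike}.
∂π/∂q_{Pike} = 41 − 4q_{Pike} − q_{Nadir} = 0 ⇒ q_{Pike} = 10.25 − 0.25q_{Nadir}.
Similarly q_{Nadir} = 6.5 − 0.25q_{Pike}.
Substituting the second reaction function into the first: q_{Pike} = 10.25 − 0.25(6.5 − 0.25q_{Pike}), which gives 0.9375q_{Pike} = 8.625 ⇒ q_{Pike} = 9.2.
Then q_{Nadir} = 6.5 − 0.25·9.2 = 4.2.

9.2, 4.2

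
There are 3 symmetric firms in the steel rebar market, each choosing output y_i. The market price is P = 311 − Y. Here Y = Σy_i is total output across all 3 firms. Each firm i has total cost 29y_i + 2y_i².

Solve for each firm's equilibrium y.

35.25

A representative firm's profit is π_i = y_i(311 − Y) − 29y_i − 2y_i², with Y = y_i + Σ_{j≠i} y_j.
First-order condition: 282 − 6y_i − Σ_{j≠i} y_j = 0.
Imposing symmetry (y_j = y for all j) turns Σ_{j≠i} y_j into 2y, so 282 = 8y and y = 35.25.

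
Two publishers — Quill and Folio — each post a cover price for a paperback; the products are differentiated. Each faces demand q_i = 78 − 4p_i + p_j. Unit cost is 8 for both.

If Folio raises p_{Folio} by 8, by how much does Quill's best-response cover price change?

1

Quill's profit: π = (p_{Quill} − 8)(78 − 4p_{Quill} + p_{Folio}).
∂π/∂p_{Quill} = 110 − 8p_{Quill} + p_{Folio} = 0 ⇒ p_{Quill} = 13.75 + 0.125p_{Folio}.
The reaction-function slope is 0.125, so an 8-unit rise in p_{Folio} moves p_{Quill} by 0.125 × 8 = 1. Quill's best response rises — the actions are strategic complements.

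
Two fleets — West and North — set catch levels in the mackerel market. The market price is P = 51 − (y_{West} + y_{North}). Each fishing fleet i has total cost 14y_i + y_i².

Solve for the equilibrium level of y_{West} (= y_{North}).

Fishing fleet West's profit: π = y_{West}(51 − (y_{West} + y_{North})) − 14y_{West} − y_{West}².
∂π/∂y_{West} = 37 − 4y_{West} − y_{North} = 0, so y_{West} = 9.25 − 0.25y_{North}.
Setting y_{West} = y_{North} in the reaction function: y_{West} = 9.25 − 0.25y_{West}, so y_{West} = 9.25 / 1.25 = 7.4.

7.4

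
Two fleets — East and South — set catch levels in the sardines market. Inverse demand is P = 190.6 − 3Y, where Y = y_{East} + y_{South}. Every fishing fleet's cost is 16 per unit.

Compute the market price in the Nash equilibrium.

74.2

Fishing fleet East's profit: π = y_{East}(190.6 − 3(y_{East} + y_{South})) − 16y_{East}.
∂π/∂y_{East} = 174.6 − 6y_{East} − 3y_{South} = 0, so y_{East} = 29.1 − 0.5y_{South}.
By symmetry y_{South} = y_{East}; substituting into the reaction function, 1.5y_{East} = 29.1 and y_{East} = 19.4.
Equilibrium price: P = 190.6 − 3·38.8 = 74.2.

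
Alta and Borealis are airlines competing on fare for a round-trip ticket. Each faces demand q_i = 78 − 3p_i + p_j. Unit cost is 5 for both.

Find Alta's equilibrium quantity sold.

Alta's profit: π = (p_{Alta} − 5)(78 − 3p_{Alta} + p_{Borealis}).
∂π/∂p_{Alta} = 93 − 6p_{Alta} + p_{Borealis} = 0 ⇒ p_{Alta} = 15.5 + (1/6)p_{Borealis}.
By symmetry p_{Borealis} = p_{Alta}; substituting into the reaction function, (5/6)p_{Alta} = 15.5 and p_{Alta} = 18.6.
q_{Alta} = 78 − 3·18.6 + 18.6 = 40.8.

40.8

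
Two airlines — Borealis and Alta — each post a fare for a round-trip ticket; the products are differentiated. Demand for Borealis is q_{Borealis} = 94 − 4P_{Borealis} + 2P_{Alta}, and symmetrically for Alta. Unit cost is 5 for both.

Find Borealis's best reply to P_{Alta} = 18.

Borealis's profit: π = (P_{Borealis} − 5)(94 − 4P_{Borealis} + 2P_{Alta}).
∂π/∂P_{Borealis} = 114 − 8P_{Borealis} + 2P_{Alta} = 0 ⇒ P_{Borealis} = 14.25 + 0.25P_{Alta}.
At P_{Alta} = 18: P_{Borealis} = 14.25 + 0.25·18 = 18.75.

18.75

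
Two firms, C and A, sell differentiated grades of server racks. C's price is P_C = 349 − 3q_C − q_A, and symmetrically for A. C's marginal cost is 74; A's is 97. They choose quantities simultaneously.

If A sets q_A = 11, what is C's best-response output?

Firm C's profit: π = q_C(349 − 3q_C − q_A) − 74q_C.
∂π/∂q_C = 275 − 6q_C − q_A = 0 ⇒ q_C = 275/6 − (1/6)q_A.
At q_A = 11: q_C = 275/6 − (1/6)·11 = 44.

44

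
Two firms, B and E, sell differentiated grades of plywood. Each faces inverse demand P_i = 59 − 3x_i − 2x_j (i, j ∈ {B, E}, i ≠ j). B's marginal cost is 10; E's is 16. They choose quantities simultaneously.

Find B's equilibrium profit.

Firm B's profit: π = x_B(59 − 3x_B − 2x_E) − 10x_B.
∂π/∂x_B = 49 − 6x_B − 2x_E = 0 ⇒ x_B = 49/6 − (1/3)x_E.
Similarly x_E = 43/6 − (1/3)x_B.
Solving the two reaction functions simultaneously: (1 − (−1/3)(−1/3))x_B = 49/6 − (1/3)·(43/6), so (8/9)x_B = 52/9 and x_B = 6.5.
Then x_E = 43/6 − (1/3)·6.5 = 5.
P_B = 59 − 3·6.5 − 2·5 = 29.5.
Profit = (29.5 − 10)·6.5 = 126.75.

126.75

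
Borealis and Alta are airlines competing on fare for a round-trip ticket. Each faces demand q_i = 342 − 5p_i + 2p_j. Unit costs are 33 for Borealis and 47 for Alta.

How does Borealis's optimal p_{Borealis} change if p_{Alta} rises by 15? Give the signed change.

Borealis's profit: π = (p_{Borealis} − 33)(342 − 5p_{Borealis} + 2p_{Alta}).
∂π/∂p_{Borealis} = 507 − 10p_{Borealis} + 2p_{Alta} = 0 ⇒ p_{Borealis} = 50.7 + 0.2p_{Alta}.
The reaction-function slope is 0.2, so a 15-unit rise in p_{Alta} moves p_{Borealis} by 0.2 × 15 = 3. Borealis's best response rises — the actions are strategic complements.

3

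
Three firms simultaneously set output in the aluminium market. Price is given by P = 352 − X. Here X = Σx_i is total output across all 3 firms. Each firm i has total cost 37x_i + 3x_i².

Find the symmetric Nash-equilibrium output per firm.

A representative firm's profit is π_i = x_i(352 − X) − 37x_i − 3x_i², with X = x_i + Σ_{j≠i} x_j.
First-order condition: 315 − 8x_i − Σ_{j≠i} x_j = 0.
Imposing symmetry (x_j = x for all j) turns Σ_{j≠i} x_j into 2x, so 315 = 10x and x = 31.5.

31.5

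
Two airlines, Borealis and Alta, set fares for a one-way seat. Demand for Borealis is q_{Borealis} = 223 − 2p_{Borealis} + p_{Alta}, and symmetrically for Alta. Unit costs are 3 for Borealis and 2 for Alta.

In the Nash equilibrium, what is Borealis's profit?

10716.48

Borealis's profit: π = (p_{Borealis} − 3)(223 − 2p_{Borealis} + p_{Alta}).
∂π/∂p_{Borealis} = 229 − 4p_{Borealis} + p_{Alta} = 0 ⇒ p_{Borealis} = 57.25 + 0.25p_{Alta}.
Similarly p_{Alta} = 56.75 + 0.25p_{Borealis}.
Plugging p_{Alta} into Borealis's best response: p_{Borealis} = 57.25 + 0.25(56.75 + 0.25p_{Borealis}) ⇒ 0.9375p_{Borealis} = 71.4375, so p_{Borealis} = 76.2.
Then p_{Alta} = 56.75 + 0.25·76.2 = 75.8.
q_{Borealis} = 223 − 2·76.2 + 75.8 = 146.4.
Profit = (76.2 − 3)·146.4 = 10716.48.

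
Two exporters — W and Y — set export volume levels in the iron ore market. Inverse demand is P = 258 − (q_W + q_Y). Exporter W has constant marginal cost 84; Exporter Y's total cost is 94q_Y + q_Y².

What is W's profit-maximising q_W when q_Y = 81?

Exporter W's profit: π = q_W(258 − (q_W + q_Y)) − 84q_W.
∂π/∂q_W = 174 − 2q_W − q_Y = 0, so q_W = 87 − 0.5q_Y.
At q_Y = 81: q_W = 87 − 0.5·81 = 46.5.

46.5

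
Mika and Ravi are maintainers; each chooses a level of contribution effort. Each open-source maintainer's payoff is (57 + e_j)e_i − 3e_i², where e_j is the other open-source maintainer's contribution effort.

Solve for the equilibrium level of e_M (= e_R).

Mika's payoff is (57 + e_R)e_M − 3e_M².
∂π/∂e_M = 57 + e_R − 6e_M = 0, so e_M = 9.5 + (1/6)e_R.
Setting e_M = e_R in the reaction function: e_M = 9.5 + (1/6)e_M, so e_M = 9.5 / (5/6) = 11.4.

11.4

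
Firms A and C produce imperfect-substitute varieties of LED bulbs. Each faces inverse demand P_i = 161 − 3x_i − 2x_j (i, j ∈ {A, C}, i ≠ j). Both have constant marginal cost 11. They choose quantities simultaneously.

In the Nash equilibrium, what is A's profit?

Firm A's profit: π = x_A(161 − 3x_A − 2x_C) − 11x_A.
∂π/∂x_A = 150 − 6x_A − 2x_C = 0 ⇒ x_A = 25 − (1/3)x_C.
The game is symmetric, so in equilibrium x_C = x_A: the reaction function gives (4/3)x_A = 25, hence x_A = 18.75.
P_A = 161 − 3·18.75 − 2·18.75 = 67.25.
Profit = (67.25 − 11)·18.75 = 1054.6875.

1054.6875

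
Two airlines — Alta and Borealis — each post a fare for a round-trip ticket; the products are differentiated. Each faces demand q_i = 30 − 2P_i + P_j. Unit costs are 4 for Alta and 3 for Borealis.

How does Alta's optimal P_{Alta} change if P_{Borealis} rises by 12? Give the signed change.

Alta's profit: π = (P_{Alta} − 4)(30 − 2P_{Alta} + P_{Borealis}).
∂π/∂P_{Alta} = 38 − 4P_{Alta} + P_{Borealis} = 0 ⇒ P_{Alta} = 9.5 + 0.25P_{Borealis}.
The reaction-function slope is 0.25, so a 12-unit rise in P_{Borealis} moves P_{Alta} by 0.25 × 12 = 3. Alta's best response rises — the actions are strategic complements.

3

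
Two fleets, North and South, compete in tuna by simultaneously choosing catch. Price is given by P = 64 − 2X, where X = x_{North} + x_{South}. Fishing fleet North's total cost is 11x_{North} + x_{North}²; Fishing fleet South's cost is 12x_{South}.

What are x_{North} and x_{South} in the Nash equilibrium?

5.4, 10.3

Fishing fleet North's profit: π = x_{North}(64 − 2(x_{North} + x_{South})) − 11x_{North} − x_{North}².
∂π/∂x_{North} = 53 − 6x_{North} − 2x_{South} = 0, so x_{North} = 53/6 − (1/3)x_{South}.
For South: ∂π/∂x_{South} = 52 − 4x_{South} − 2x_{North} = 0 ⇒ x_{South} = 13 − 0.5x_{North}.
Substituting the second reaction function into the first: x_{North} = 53/6 − (1/3)(13 − 0.5x_{North}), which gives (5/6)x_{North} = 4.5 ⇒ x_{North} = 5.4.
Then x_{South} = 13 − 0.5·5.4 = 10.3.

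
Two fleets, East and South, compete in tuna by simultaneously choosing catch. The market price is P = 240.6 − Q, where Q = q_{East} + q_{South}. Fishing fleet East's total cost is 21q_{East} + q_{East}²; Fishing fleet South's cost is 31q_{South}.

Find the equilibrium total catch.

Fishing fleet East's profit: π = q_{East}(240.6 − (q_{East} + q_{South})) − 21q_{East} − q_{East}².
∂π/∂q_{East} = 219.6 − 4q_{East} − q_{South} = 0, so q_{East} = 54.9 − 0.25q_{South}.
For South: ∂π/∂q_{South} = 209.6 − 2q_{South} − q_{East} = 0 ⇒ q_{South} = 104.8 − 0.5q_{East}.
Solving the two reaction functions simultaneously: (1 − (−0.25)(−0.5))q_{East} = 54.9 − 0.25·104.8, so 0.875q_{East} = 28.7 and q_{East} = 32.8.
Then q_{South} = 104.8 − 0.5·32.8 = 88.4.
Total catch: 32.8 + 88.4 = 121.2.

121.2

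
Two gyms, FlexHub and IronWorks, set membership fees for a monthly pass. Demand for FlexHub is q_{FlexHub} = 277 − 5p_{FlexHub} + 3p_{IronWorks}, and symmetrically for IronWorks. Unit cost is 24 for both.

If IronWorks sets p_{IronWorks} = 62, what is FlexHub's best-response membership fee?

58.3

FlexHub's profit: π = (p_{FlexHub} − 24)(277 − 5p_{FlexHub} + 3p_{IronWorks}).
∂π/∂p_{FlexHub} = 397 − 10p_{FlexHub} + 3p_{IronWorks} = 0 ⇒ p_{FlexHub} = 39.7 + 0.3p_{IronWorks}.
At p_{IronWorks} = 62: p_{FlexHub} = 39.7 + 0.3·62 = 58.3.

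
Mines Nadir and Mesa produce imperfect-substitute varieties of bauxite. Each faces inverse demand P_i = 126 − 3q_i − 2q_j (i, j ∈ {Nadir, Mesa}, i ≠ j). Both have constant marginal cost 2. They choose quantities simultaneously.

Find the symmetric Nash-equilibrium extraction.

Mine Nadir's profit: π = q_{Nadir}(126 − 3q_{Nadir} − 2q_{Mesa}) − 2q_{Nadir}.
∂π/∂q_{Nadir} = 124 − 6q_{Nadir} − 2q_{Mesa} = 0 ⇒ q_{Nadir} = 62/3 − (1/3)q_{Mesa}.
The game is symmetric, so in equilibrium q_{Mesa} = q_{Nadir}: the reaction function gives (4/3)q_{Nadir} = 62/3, hence q_{Nadir} = 15.5.

15.5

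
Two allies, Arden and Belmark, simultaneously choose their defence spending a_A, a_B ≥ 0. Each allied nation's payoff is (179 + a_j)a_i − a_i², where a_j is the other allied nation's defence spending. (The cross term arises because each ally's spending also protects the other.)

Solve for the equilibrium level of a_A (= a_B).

Arden's payoff is (179 + a_B)a_A − a_A².
∂π/∂a_A = 179 + a_B − 2a_A = 0, so a_A = 89.5 + 0.5a_B.
By symmetry a_B = a_A; substituting into the reaction function, 0.5a_A = 89.5 and a_A = 179.

179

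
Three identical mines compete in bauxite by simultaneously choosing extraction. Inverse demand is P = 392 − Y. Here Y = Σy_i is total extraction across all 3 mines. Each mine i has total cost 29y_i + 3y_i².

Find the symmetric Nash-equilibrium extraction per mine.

36.3

A representative mine's profit is π_i = y_i(392 − Y) − 29y_i − 3y_i², with Y = y_i + Σ_{j≠i} y_j.
First-order condition: 363 − 8y_i − Σ_{j≠i} y_j = 0.
In a symmetric equilibrium every mine chooses the same y, so Σ_{j≠i} y_j = 2y. The condition becomes 363 − 10y = 0, giving y = 363/10 = 36.3.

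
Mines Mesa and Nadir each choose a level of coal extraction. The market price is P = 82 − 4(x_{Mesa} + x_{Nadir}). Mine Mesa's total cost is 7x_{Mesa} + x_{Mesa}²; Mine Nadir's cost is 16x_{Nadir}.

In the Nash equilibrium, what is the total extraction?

10.875

Mine Mesa's profit: π = x_{Mesa}(82 − 4(x_{Mesa} + x_{Nadir})) − 7x_{Mesa} − x_{Mesa}².
∂π/∂x_{Mesa} = 75 − 10x_{Mesa} − 4x_{Nadir} = 0, so x_{Mesa} = 7.5 − 0.4x_{Nadir}.
For Nadir: ∂π/∂x_{Nadir} = 66 − 8x_{Nadir} − 4x_{Mesa} = 0 ⇒ x_{Nadir} = 8.25 − 0.5x_{Mesa}.
Substituting the second reaction function into the first: x_{Mesa} = 7.5 − 0.4(8.25 − 0.5x_{Mesa}), which gives 0.8x_{Mesa} = 4.2 ⇒ x_{Mesa} = 5.25.
Then x_{Nadir} = 8.25 − 0.5·5.25 = 5.625.
Total extraction: 5.25 + 5.625 = 10.875.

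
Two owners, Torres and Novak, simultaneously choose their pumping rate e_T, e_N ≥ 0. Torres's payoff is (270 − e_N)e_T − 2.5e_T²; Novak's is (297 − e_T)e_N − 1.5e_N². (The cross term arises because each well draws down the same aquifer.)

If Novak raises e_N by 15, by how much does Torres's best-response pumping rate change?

-3

Expanding Torres's payoff: 270e_T − e_Ne_T − 2.5e_T².
∂π/∂e_T = 270 − e_N − 5e_T = 0, so e_T = 54 − 0.2e_N.
The reaction-function slope is −0.2, so a 15-unit rise in e_N moves e_T by −0.2 × 15 = −3. Torres's best response falls — the actions are strategic substitutes.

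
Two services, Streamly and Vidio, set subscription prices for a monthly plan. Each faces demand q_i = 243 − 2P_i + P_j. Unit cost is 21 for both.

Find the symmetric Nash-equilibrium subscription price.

95

Streamly's profit: π = (P_{Streamly} − 21)(243 − 2P_{Streamly} + P_{Vidio}).
∂π/∂P_{Streamly} = 285 − 4P_{Streamly} + P_{Vidio} = 0 ⇒ P_{Streamly} = 71.25 + 0.25P_{Vidio}.
The game is symmetric, so in equilibrium P_{Vidio} = P_{Streamly}: the reaction function gives 0.75P_{Streamly} = 71.25, hence P_{Streamly} = 95.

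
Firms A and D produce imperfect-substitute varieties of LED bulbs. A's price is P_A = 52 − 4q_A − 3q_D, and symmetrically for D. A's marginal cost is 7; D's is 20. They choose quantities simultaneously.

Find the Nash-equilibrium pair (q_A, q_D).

4.8, 2.2

Firm A's profit: π = q_A(52 − 4q_A − 3q_D) − 7q_A.
∂π/∂q_A = 45 − 8q_A − 3q_D = 0 ⇒ q_A = 5.625 − 0.375q_D.
Similarly q_D = 4 − 0.375q_A.
Plugging q_D into A's best response: q_A = 5.625 − 0.375(4 − 0.375q_A) ⇒ (55/64)q_A = 4.125, so q_A = 4.8.
Then q_D = 4 − 0.375·4.8 = 2.2.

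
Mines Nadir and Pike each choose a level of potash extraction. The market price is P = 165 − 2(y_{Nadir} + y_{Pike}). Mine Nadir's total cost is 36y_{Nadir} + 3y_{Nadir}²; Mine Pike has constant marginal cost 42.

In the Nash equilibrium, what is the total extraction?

34.5

Mine Nadir's profit: π = y_{Nadir}(165 − 2(y_{Nadir} + y_{Pike})) − 36y_{Nadir} − 3y_{Nadir}².
∂π/∂y_{Nadir} = 129 − 10y_{Nadir} − 2y_{Pike} = 0, so y_{Nadir} = 12.9 − 0.2y_{Pike}.
For Pike: ∂π/∂y_{Pike} = 123 − 4y_{Pike} − 2y_{Nadir} = 0 ⇒ y_{Pike} = 30.75 − 0.5y_{Nadir}.
Plugging y_{Pike} into Nadir's best response: y_{Nadir} = 12.9 − 0.2(30.75 − 0.5y_{Nadir}) ⇒ 0.9y_{Nadir} = 6.75, so y_{Nadir} = 7.5.
Then y_{Pike} = 30.75 − 0.5·7.5 = 27.
Total extraction: 7.5 + 27 = 34.5.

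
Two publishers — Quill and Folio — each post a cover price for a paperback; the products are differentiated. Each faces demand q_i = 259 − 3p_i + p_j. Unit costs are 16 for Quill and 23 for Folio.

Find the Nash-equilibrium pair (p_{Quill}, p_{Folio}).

Quill's profit: π = (p_{Quill} − 16)(259 − 3p_{Quill} + p_{Folio}).
∂π/∂p_{Quill} = 307 − 6p_{Quill} + p_{Folio} = 0 ⇒ p_{Quill} = 307/6 + (1/6)p_{Folio}.
Similarly p_{Folio} = 164/3 + (1/6)p_{Quill}.
Substituting the second reaction function into the first: p_{Quill} = 307/6 + (1/6)(164/3 + (1/6)p_{Quill}), which gives (35/36)p_{Quill} = 1085/18 ⇒ p_{Quill} = 62.
Then p_{Folio} = 164/3 + (1/6)·62 = 65.

62, 65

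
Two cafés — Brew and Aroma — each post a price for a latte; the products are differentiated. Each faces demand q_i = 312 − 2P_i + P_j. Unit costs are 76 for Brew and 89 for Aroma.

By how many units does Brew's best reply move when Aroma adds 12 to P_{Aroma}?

Brew's profit: π = (P_{Brew} − 76)(312 − 2P_{Brew} + P_{Aroma}).
∂π/∂P_{Brew} = 464 − 4P_{Brew} + P_{Aroma} = 0 ⇒ P_{Brew} = 116 + 0.25P_{Aroma}.
The reaction-function slope is 0.25, so a 12-unit rise in P_{Aroma} moves P_{Brew} by 0.25 × 12 = 3. Brew's best response rises — the actions are strategic complements.

3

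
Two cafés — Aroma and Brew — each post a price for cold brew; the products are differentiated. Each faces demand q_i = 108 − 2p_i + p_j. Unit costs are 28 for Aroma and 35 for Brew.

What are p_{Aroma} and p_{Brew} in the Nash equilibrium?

55.6, 58.4

Aroma's profit: π = (p_{Aroma} − 28)(108 − 2p_{Aroma} + p_{Brew}).
∂π/∂p_{Aroma} = 164 − 4p_{Aroma} + p_{Brew} = 0 ⇒ p_{Aroma} = 41 + 0.25p_{Brew}.
Similarly p_{Brew} = 44.5 + 0.25p_{Aroma}.
Substituting the second reaction function into the first: p_{Aroma} = 41 + 0.25(44.5 + 0.25p_{Aroma}), which gives 0.9375p_{Aroma} = 52.125 ⇒ p_{Aroma} = 55.6.
Then p_{Brew} = 44.5 + 0.25·55.6 = 58.4.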